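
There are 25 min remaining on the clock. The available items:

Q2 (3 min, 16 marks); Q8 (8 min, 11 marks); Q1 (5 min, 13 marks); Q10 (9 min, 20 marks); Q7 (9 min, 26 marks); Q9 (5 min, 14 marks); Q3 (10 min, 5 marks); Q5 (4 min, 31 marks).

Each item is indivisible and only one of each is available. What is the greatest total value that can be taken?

93 marks

Check high-value combinations within 25 min:
- Q2+Q10+Q7+Q5: time 3+9+9+4=25, value 16+20+26+31=93
- Q2+Q7+Q9+Q5: time 3+9+5+4=21, value 16+26+14+31=87
- Q2+Q1+Q7+Q5: time 3+5+9+4=21, value 16+13+26+31=86
Best: 93 marks.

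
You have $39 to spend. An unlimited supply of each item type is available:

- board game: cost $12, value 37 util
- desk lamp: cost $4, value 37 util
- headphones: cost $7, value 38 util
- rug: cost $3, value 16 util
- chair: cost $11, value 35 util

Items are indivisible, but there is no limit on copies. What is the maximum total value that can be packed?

Best value-per-unit is desk lamp at 37/4; filling with it alone gives 9×37 = 333.
Optimal mix: 9×desk lamp + 1×rug → cost 39, value 349.

349 util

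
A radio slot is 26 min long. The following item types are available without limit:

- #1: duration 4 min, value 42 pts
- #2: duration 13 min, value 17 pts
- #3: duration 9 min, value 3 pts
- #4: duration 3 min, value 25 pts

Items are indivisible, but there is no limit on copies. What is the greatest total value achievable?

260 pts

Best value-per-unit is #1 at 42/4; filling with it alone gives 6×42 = 252.
Optimal mix: 5×#1 + 2×#4 → duration 26, value 260.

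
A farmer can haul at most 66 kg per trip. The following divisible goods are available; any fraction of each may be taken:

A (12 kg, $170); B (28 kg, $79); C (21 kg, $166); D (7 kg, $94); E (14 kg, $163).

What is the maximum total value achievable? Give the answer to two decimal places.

Take in order of value per unit:
- A (170/12 per unit): all 12 → value 170, running total 170.00
- D (94/7 per unit): all 7 → value 94, running total 264.00
- E (163/14 per unit): all 14 → value 163, running total 427.00
- C (166/21 per unit): all 21 → value 166, running total 593.00
- B (79/28 per unit): 12 of 28 → value 12×79/28 = 33.8571, running total 626.86
Total 626.86.

626.86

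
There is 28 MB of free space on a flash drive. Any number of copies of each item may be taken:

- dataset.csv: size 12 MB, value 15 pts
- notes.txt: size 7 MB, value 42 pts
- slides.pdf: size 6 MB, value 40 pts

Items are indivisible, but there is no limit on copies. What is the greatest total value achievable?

168 pts

Best value-per-unit is slides.pdf at 40/6; filling with it alone gives 4×40 = 160.
Optimal mix: 4×notes.txt → size 28, value 168.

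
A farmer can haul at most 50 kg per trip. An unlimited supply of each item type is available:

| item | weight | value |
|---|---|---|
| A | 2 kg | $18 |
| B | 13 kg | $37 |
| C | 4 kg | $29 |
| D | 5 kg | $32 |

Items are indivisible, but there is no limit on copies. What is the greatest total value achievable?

Best value-per-unit is A at 18/2, and filling with it alone uses weight 25×2=50. No mix of the others beats 25×18 = 450.

$450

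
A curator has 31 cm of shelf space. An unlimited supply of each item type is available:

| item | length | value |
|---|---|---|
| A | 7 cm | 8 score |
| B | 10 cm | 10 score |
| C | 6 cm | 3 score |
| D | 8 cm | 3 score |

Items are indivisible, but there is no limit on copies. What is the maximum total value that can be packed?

34 score

Best value-per-unit is A at 8/7; filling with it alone gives 4×8 = 32.
Optimal mix: 3×A + 1×B → length 31, value 34.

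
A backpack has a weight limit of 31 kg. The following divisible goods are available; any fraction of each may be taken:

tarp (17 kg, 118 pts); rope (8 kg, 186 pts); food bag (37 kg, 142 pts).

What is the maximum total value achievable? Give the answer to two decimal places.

Take in order of value per unit:
- rope (186/8 per unit): all 8 → value 186, running total 186.00
- tarp (118/17 per unit): all 17 → value 118, running total 304.00
- food bag (142/37 per unit): 6 of 37 → value 6×142/37 = 23.0270, running total 327.03
Total 327.03.

327.03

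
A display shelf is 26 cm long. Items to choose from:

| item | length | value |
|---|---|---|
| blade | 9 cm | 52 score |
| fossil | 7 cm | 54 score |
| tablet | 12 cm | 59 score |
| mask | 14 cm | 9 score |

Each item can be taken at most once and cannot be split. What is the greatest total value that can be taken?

113 score

Check high-value combinations within 26 cm:
- fossil+tablet: length 7+12=19, value 54+59=113
- blade+tablet: length 9+12=21, value 52+59=111
- blade+fossil: length 9+7=16, value 52+54=106
- tablet+mask: length 12+14=26, value 59+9=68
Best: 113 score.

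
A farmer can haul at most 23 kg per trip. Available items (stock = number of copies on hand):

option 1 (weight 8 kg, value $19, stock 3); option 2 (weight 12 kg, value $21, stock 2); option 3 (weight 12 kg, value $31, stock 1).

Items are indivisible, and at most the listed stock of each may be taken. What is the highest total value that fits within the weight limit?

Best selections within weight 23 and stock limits:
- 1×option 1 + 1×option 3: weight 20, value 50
- 1×option 1 + 1×option 2: weight 20, value 40
- 2×option 1: weight 16, value 38
Best: $50.

$50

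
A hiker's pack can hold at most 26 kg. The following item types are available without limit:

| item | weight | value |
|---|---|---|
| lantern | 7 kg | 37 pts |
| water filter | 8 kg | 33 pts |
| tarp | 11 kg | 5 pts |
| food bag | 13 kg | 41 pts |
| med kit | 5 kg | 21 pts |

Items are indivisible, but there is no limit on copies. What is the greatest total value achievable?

132 pts

Best value-per-unit is lantern at 37/7; filling with it alone gives 3×37 = 111.
Optimal mix: 3×lantern + 1×med kit → weight 26, value 132.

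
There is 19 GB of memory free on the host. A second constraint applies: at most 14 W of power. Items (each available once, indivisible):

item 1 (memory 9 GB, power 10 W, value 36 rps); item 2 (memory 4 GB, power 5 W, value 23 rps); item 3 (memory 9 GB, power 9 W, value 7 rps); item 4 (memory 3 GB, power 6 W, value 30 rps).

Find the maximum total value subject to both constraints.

53 rps

Feasible sets respecting both limits:
- item 2+item 4: memory 7, power 11, value 53
- item 1: memory 9, power 10, value 36
- item 2+item 3: memory 13, power 14, value 30
- item 4: memory 3, power 6, value 30
Best: 53 rps.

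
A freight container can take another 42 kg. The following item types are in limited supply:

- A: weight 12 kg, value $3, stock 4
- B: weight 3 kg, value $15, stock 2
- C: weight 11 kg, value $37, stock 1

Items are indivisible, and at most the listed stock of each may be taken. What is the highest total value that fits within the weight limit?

Top feasible selections:
- 2×A + 2×B + 1×C: weight 41, value 73
- 1×A + 2×B + 1×C: weight 29, value 70
- 2×B + 1×C: weight 17, value 67
Best: $73.

$73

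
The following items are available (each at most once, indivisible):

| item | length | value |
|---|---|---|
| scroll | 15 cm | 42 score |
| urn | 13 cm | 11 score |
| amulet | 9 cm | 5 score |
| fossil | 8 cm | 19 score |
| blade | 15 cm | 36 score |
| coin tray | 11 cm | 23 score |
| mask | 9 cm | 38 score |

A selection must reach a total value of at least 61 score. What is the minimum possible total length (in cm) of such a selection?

Subsets with value ≥ 61, sorted by total length:
- coin tray+mask: length 20, value 61
- scroll+fossil: length 23, value 61
- scroll+mask: length 24, value 80
- blade+mask: length 24, value 74
Minimum length: 20 cm.

20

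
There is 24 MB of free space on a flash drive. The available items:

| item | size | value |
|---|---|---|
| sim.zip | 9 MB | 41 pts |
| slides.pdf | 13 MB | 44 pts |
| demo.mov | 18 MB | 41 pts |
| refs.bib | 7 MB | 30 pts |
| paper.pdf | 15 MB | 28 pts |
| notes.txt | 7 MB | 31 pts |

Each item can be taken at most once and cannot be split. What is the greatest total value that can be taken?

This is a 0/1 knapsack; check combinations near the capacity.
- sim.zip+refs.bib+notes.txt: size 9+7+7=23, value 41+30+31=102
- sim.zip+slides.pdf: size 9+13=22, value 41+44=85
- slides.pdf+notes.txt: size 13+7=20, value 44+31=75
- slides.pdf+refs.bib: size 13+7=20, value 44+30=74
Best: 102 pts.

102 pts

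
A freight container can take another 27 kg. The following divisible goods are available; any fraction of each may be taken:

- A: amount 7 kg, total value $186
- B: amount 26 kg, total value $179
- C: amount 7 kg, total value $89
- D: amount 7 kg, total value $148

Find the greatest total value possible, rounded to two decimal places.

Take in order of value per unit:
- A (186/7 per unit): all 7 → value 186, running total 186.00
- D (148/7 per unit): all 7 → value 148, running total 334.00
- C (89/7 per unit): all 7 → value 89, running total 423.00
- B (179/26 per unit): 6 of 26 → value 6×179/26 = 41.3077, running total 464.31
Total 464.31.

464.31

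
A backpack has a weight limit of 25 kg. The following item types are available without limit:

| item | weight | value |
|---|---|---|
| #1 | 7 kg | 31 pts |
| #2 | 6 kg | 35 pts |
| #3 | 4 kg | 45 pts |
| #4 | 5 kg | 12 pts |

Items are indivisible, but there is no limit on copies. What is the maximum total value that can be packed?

270 pts

Best value-per-unit is #3 at 45/4, and filling with it alone uses weight 6×4=24. No mix of the others beats 6×45 = 270.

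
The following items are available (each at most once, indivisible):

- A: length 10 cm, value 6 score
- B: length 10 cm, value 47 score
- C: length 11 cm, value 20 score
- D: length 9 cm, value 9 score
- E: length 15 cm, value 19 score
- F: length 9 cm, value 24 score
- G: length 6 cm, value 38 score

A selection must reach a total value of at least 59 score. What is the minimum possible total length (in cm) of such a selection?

15

Subsets with value ≥ 59, sorted by total length:
- F+G: length 15, value 62
- B+G: length 16, value 85
- B+F: length 19, value 71
- B+C: length 21, value 67
Minimum length: 15 cm.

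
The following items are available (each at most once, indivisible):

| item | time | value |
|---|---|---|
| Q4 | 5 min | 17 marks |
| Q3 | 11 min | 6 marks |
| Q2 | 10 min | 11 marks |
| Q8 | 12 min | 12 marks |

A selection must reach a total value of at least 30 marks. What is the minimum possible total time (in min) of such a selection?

26

Subsets with value ≥ 30, sorted by total time:
- Q4+Q3+Q2: time 26, value 34
- Q4+Q2+Q8: time 27, value 40
- Q4+Q3+Q8: time 28, value 35
- Q4+Q3+Q2+Q8: time 38, value 46
Minimum time: 26 min.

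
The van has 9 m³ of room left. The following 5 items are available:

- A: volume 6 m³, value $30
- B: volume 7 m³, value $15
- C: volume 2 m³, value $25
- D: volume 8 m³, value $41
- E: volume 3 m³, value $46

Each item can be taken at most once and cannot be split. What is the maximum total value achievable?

$76

Check high-value combinations within 9 m³:
- A+E: volume 6+3=9, value 30+46=76
- C+E: volume 2+3=5, value 25+46=71
- A+C: volume 6+2=8, value 30+25=55
- E: volume 3, value 46
Best: $76.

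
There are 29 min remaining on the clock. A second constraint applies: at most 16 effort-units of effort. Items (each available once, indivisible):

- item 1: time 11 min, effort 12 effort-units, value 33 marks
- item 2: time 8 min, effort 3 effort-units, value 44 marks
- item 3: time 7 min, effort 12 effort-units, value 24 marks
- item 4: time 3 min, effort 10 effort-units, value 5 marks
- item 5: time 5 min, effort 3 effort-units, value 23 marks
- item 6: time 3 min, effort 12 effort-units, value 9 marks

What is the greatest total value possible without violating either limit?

77 marks

Feasible sets respecting both limits:
- item 1+item 2: time 19, effort 15, value 77
- item 2+item 4+item 5: time 16, effort 16, value 72
- item 2+item 3: time 15, effort 15, value 68
- item 2+item 5: time 13, effort 6, value 67
Best: 77 marks.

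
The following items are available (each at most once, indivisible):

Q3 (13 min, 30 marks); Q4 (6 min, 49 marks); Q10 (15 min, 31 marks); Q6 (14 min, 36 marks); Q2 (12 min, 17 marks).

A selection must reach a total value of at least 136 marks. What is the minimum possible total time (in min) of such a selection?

Subsets with value ≥ 136, sorted by total time:
- Q3+Q4+Q10+Q6: time 48, value 146
- Q3+Q4+Q10+Q6+Q2: time 60, value 163
Minimum time: 48 min.

48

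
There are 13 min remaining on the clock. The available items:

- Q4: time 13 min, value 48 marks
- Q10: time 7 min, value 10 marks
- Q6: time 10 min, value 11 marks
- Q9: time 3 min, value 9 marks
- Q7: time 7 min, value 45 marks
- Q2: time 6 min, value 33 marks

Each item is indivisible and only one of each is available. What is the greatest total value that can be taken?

78 marks

Check high-value combinations within 13 min:
- Q7+Q2: time 7+6=13, value 45+33=78
- Q9+Q7: time 3+7=10, value 9+45=54
- Q4: time 13, value 48
- Q7: time 7, value 45
- Q10+Q2: time 7+6=13, value 10+33=43
Best: 78 marks.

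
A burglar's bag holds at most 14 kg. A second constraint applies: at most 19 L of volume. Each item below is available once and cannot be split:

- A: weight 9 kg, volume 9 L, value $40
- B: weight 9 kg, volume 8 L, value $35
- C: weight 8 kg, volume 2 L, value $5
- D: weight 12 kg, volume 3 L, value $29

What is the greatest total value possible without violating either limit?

Feasible sets respecting both limits:
- A: weight 9, volume 9, value 40
- B: weight 9, volume 8, value 35
- D: weight 12, volume 3, value 29
Best: $40.

$40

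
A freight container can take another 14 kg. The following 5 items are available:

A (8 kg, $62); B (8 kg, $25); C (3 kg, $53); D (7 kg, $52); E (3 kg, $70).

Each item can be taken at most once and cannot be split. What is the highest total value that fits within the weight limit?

Check high-value combinations within 14 kg:
- A+C+E: weight 8+3+3=14, value 62+53+70=185
- C+D+E: weight 3+7+3=13, value 53+52+70=175
- B+C+E: weight 8+3+3=14, value 25+53+70=148
- A+E: weight 8+3=11, value 62+70=132
- C+E: weight 3+3=6, value 53+70=123
Best: $185.

$185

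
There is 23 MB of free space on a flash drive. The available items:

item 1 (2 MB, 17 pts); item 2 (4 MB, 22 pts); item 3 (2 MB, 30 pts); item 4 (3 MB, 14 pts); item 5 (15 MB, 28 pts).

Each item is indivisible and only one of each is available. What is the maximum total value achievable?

Check high-value combinations within 23 MB:
- item 1+item 2+item 3+item 5: size 2+4+2+15=23, value 17+22+30+28=97
- item 1+item 3+item 4+item 5: size 2+2+3+15=22, value 17+30+14+28=89
- item 1+item 2+item 3+item 4: size 2+4+2+3=11, value 17+22+30+14=83
Best: 97 pts.

97 pts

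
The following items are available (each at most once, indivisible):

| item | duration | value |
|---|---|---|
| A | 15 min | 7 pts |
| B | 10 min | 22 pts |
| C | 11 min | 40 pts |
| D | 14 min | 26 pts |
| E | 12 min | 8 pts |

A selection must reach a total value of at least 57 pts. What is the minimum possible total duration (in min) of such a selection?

Subsets with value ≥ 57, sorted by total duration:
- B+C: duration 21, value 62
- C+D: duration 25, value 66
- B+C+E: duration 33, value 70
- B+C+D: duration 35, value 88
Minimum duration: 21 min.

21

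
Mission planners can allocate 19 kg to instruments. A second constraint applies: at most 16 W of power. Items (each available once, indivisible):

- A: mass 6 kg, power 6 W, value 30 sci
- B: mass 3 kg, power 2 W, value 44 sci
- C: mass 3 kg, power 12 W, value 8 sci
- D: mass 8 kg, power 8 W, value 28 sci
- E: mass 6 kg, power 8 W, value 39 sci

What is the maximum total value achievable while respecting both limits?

Feasible sets respecting both limits:
- A+B+E: mass 15, power 16, value 113
- A+B+D: mass 17, power 16, value 102
- B+E: mass 9, power 10, value 83
Best: 113 sci.

113 sci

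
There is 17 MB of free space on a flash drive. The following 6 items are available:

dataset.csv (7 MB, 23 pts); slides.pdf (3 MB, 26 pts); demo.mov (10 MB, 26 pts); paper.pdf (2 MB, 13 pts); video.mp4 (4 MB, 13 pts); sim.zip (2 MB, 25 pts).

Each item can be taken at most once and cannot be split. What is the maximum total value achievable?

90 pts

Check high-value combinations within 17 MB:
- slides.pdf+demo.mov+paper.pdf+sim.zip: size 3+10+2+2=17, value 26+26+13+25=90
- dataset.csv+slides.pdf+paper.pdf+sim.zip: size 7+3+2+2=14, value 23+26+13+25=87
- dataset.csv+slides.pdf+video.mp4+sim.zip: size 7+3+4+2=16, value 23+26+13+25=87
- slides.pdf+paper.pdf+video.mp4+sim.zip: size 3+2+4+2=11, value 26+13+13+25=77
Best: 90 pts.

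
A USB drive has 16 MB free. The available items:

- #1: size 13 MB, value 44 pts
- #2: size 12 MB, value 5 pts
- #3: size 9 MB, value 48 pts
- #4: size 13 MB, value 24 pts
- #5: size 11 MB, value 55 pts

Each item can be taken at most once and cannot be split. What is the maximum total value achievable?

This is a 0/1 knapsack; check combinations near the capacity.
- #5: size 11, value 55
- #3: size 9, value 48
- #1: size 13, value 44
Best: 55 pts.

55 pts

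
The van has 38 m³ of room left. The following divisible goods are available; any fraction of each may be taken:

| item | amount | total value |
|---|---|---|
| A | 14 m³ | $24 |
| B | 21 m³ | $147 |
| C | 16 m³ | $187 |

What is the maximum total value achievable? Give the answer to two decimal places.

335.71

Take in order of value per unit:
- C (187/16 per unit): all 16 → value 187, running total 187.00
- B (147/21 per unit): all 21 → value 147, running total 334.00
- A (24/14 per unit): 1 of 14 → value 1×24/14 = 1.7143, running total 335.71
Total 335.71.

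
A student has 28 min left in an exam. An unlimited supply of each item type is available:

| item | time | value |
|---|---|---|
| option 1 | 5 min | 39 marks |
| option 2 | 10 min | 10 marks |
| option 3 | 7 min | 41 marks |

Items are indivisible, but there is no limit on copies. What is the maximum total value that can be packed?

Best value-per-unit is option 1 at 39/5; filling with it alone gives 5×39 = 195.
Optimal mix: 4×option 1 + 1×option 3 → time 27, value 197.

197 marks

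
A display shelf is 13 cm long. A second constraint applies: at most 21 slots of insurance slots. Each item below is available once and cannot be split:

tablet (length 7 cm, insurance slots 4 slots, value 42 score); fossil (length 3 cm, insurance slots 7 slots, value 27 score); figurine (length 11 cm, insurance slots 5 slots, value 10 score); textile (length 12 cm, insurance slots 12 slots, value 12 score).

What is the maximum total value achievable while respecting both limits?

Feasible sets respecting both limits:
- tablet+fossil: length 10, insurance slots 11, value 69
- tablet: length 7, insurance slots 4, value 42
- fossil: length 3, insurance slots 7, value 27
- textile: length 12, insurance slots 12, value 12
Best: 69 score.

69 score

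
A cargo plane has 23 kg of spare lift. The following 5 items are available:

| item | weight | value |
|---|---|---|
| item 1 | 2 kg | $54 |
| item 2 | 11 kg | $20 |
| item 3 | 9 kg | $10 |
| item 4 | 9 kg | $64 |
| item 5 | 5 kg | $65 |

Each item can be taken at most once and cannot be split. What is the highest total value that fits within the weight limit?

Check high-value combinations within 23 kg:
- item 1+item 4+item 5: weight 2+9+5=16, value 54+64+65=183
- item 1+item 2+item 5: weight 2+11+5=18, value 54+20+65=139
- item 3+item 4+item 5: weight 9+9+5=23, value 10+64+65=139
- item 1+item 2+item 4: weight 2+11+9=22, value 54+20+64=138
Best: $183.

$183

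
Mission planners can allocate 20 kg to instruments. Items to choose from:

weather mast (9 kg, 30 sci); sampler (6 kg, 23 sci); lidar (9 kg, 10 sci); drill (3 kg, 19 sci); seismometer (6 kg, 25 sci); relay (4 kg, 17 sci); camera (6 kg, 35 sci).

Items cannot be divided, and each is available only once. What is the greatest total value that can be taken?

Check high-value combinations within 20 kg:
- drill+seismometer+relay+camera: mass 3+6+4+6=19, value 19+25+17+35=96
- sampler+drill+relay+camera: mass 6+3+4+6=19, value 23+19+17+35=94
- weather mast+drill+camera: mass 9+3+6=18, value 30+19+35=84
- sampler+drill+seismometer+relay: mass 6+3+6+4=19, value 23+19+25+17=84
Best: 96 sci.

96 sci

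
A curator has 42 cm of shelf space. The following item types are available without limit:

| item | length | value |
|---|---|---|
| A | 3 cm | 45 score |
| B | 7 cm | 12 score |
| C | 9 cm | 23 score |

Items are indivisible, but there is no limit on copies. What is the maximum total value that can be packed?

Best value-per-unit is A at 45/3, and filling with it alone uses length 14×3=42. No mix of the others beats 14×45 = 630.

630 score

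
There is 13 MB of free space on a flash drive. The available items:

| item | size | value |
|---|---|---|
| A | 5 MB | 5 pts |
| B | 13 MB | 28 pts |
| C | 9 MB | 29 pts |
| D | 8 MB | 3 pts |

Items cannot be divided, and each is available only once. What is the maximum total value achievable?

29 pts

Check high-value combinations within 13 MB:
- C: size 9, value 29
- B: size 13, value 28
- A+D: size 5+8=13, value 5+3=8
- A: size 5, value 5
Best: 29 pts.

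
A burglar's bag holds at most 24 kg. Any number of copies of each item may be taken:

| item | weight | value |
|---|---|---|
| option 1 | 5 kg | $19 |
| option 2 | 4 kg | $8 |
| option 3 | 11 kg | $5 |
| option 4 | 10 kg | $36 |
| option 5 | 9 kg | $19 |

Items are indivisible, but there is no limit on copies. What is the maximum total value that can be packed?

Best value-per-unit is option 1 at 19/5; filling with it alone gives 4×19 = 76.
Optimal mix: 4×option 1 + 1×option 2 → weight 24, value 84.

$84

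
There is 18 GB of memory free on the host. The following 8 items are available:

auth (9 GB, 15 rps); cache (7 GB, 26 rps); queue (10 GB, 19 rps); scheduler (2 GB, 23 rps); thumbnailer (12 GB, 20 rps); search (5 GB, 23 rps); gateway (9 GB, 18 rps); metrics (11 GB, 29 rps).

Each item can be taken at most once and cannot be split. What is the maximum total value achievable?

75 rps

Check high-value combinations within 18 GB:
- scheduler+search+metrics: memory 2+5+11=18, value 23+23+29=75
- cache+scheduler+search: memory 7+2+5=14, value 26+23+23=72
- cache+scheduler+gateway: memory 7+2+9=18, value 26+23+18=67
- queue+scheduler+search: memory 10+2+5=17, value 19+23+23=65
- scheduler+search+gateway: memory 2+5+9=16, value 23+23+18=64
Best: 75 rps.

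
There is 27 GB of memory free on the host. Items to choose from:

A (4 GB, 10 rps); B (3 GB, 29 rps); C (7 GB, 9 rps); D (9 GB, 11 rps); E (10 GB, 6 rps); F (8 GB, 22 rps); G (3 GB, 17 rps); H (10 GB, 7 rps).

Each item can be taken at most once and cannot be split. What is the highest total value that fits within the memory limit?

89 rps

Check high-value combinations within 27 GB:
- A+B+D+F+G: memory 4+3+9+8+3=27, value 10+29+11+22+17=89
- A+B+C+F+G: memory 4+3+7+8+3=25, value 10+29+9+22+17=87
- B+D+F+G: memory 3+9+8+3=23, value 29+11+22+17=79
- A+B+F+G: memory 4+3+8+3=18, value 10+29+22+17=78
Best: 89 rps.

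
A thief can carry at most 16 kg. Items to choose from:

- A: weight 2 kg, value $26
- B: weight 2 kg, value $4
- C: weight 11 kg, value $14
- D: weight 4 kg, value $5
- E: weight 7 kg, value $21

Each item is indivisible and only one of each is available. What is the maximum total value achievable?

$56

Check high-value combinations within 16 kg:
- A+B+D+E: weight 2+2+4+7=15, value 26+4+5+21=56
- A+D+E: weight 2+4+7=13, value 26+5+21=52
- A+B+E: weight 2+2+7=11, value 26+4+21=51
Best: $56.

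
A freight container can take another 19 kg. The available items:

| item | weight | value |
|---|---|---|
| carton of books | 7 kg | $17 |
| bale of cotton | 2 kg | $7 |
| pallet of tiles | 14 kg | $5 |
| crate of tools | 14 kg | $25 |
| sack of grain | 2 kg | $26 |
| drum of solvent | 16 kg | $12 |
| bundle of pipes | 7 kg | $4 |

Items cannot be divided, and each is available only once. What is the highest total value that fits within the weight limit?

Check high-value combinations within 19 kg:
- bale of cotton+crate of tools+sack of grain: weight 2+14+2=18, value 7+25+26=58
- carton of books+bale of cotton+sack of grain+bundle of pipes: weight 7+2+2+7=18, value 17+7+26+4=54
- crate of tools+sack of grain: weight 14+2=16, value 25+26=51
- carton of books+bale of cotton+sack of grain: weight 7+2+2=11, value 17+7+26=50
- carton of books+sack of grain+bundle of pipes: weight 7+2+7=16, value 17+26+4=47
Best: $58.

$58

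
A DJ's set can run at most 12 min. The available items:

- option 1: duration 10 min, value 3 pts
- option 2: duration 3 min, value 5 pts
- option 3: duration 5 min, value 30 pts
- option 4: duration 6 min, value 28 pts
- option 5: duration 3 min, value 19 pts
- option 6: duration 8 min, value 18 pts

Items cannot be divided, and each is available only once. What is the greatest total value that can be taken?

Check high-value combinations within 12 min:
- option 3+option 4: duration 5+6=11, value 30+28=58
- option 2+option 3+option 5: duration 3+5+3=11, value 5+30+19=54
- option 2+option 4+option 5: duration 3+6+3=12, value 5+28+19=52
- option 3+option 5: duration 5+3=8, value 30+19=49
- option 4+option 5: duration 6+3=9, value 28+19=47
Best: 58 pts.

58 pts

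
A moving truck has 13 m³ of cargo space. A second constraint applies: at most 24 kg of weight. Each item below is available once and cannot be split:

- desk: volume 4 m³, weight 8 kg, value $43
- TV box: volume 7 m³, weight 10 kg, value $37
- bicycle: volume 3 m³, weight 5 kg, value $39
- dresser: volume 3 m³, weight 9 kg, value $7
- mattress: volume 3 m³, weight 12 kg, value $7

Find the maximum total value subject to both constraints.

$89

Feasible sets respecting both limits:
- desk+bicycle+dresser: volume 10, weight 22, value 89
- TV box+bicycle+dresser: volume 13, weight 24, value 83
- desk+bicycle: volume 7, weight 13, value 82
Best: $89.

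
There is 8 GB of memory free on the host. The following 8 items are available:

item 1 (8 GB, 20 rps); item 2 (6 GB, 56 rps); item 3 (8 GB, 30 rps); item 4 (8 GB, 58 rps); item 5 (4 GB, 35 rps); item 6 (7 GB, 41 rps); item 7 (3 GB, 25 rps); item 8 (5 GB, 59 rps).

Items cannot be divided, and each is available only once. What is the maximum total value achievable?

84 rps

This is a 0/1 knapsack; check combinations near the capacity.
- item 7+item 8: memory 3+5=8, value 25+59=84
- item 5+item 7: memory 4+3=7, value 35+25=60
- item 8: memory 5, value 59
- item 4: memory 8, value 58
Best: 84 rps.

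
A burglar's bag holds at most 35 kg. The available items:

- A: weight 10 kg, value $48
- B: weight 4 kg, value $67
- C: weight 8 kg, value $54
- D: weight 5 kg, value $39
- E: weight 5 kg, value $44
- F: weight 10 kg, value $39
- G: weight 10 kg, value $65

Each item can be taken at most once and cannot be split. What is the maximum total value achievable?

$269

Check high-value combinations within 35 kg:
- B+C+D+E+G: weight 4+8+5+5+10=32, value 67+54+39+44+65=269
- A+B+D+E+G: weight 10+4+5+5+10=34, value 48+67+39+44+65=263
- B+D+E+F+G: weight 4+5+5+10+10=34, value 67+39+44+39+65=254
- A+B+C+D+E: weight 10+4+8+5+5=32, value 48+67+54+39+44=252
Best: $269.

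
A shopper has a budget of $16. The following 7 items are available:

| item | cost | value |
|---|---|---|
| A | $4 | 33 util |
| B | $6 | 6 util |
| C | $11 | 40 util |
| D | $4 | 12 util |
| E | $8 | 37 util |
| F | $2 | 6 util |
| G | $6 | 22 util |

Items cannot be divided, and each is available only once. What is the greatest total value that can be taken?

82 util

Check high-value combinations within $16:
- A+D+E: cost 4+4+8=16, value 33+12+37=82
- A+E+F: cost 4+8+2=14, value 33+37+6=76
- A+C: cost 4+11=15, value 33+40=73
- A+D+F+G: cost 4+4+2+6=16, value 33+12+6+22=73
- A+E: cost 4+8=12, value 33+37=70
Best: 82 util.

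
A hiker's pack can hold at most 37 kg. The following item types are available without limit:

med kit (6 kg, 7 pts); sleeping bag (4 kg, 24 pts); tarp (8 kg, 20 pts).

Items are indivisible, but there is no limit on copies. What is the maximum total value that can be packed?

Best value-per-unit is sleeping bag at 24/4, and filling with it alone uses weight 9×4=36. No mix of the others beats 9×24 = 216.

216 pts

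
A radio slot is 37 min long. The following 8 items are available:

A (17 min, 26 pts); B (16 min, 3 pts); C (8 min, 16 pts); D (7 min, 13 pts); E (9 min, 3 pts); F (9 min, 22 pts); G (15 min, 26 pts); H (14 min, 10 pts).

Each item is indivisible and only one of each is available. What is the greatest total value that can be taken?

64 pts

Check high-value combinations within 37 min:
- C+F+G: duration 8+9+15=32, value 16+22+26=64
- A+C+F: duration 17+8+9=34, value 26+16+22=64
- D+F+G: duration 7+9+15=31, value 13+22+26=61
- A+D+F: duration 17+7+9=33, value 26+13+22=61
Best: 64 pts.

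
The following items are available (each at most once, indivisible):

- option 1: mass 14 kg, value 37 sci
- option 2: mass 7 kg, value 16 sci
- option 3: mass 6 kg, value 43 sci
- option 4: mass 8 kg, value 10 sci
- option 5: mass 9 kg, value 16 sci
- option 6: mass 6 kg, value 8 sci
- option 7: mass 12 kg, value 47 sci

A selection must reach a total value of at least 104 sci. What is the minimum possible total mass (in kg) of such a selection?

25

Subsets with value ≥ 104, sorted by total mass:
- option 2+option 3+option 7: mass 25, value 106
- option 3+option 5+option 7: mass 27, value 106
- option 2+option 3+option 6+option 7: mass 31, value 114
Minimum mass: 25 kg.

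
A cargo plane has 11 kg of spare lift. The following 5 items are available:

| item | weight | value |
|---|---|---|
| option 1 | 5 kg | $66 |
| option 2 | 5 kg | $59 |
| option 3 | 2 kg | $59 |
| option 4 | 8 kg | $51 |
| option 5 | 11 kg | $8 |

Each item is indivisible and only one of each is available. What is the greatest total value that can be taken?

$125

Check high-value combinations within 11 kg:
- option 1+option 3: weight 5+2=7, value 66+59=125
- option 1+option 2: weight 5+5=10, value 66+59=125
- option 2+option 3: weight 5+2=7, value 59+59=118
- option 3+option 4: weight 2+8=10, value 59+51=110
- option 1: weight 5, value 66
Best: $125.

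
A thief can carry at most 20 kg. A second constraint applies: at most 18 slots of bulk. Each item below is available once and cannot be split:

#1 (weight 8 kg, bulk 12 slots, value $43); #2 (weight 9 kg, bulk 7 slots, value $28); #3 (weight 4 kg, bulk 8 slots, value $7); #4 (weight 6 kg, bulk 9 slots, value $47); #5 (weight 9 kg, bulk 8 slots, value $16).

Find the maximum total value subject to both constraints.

$75

Feasible sets respecting both limits:
- #2+#4: weight 15, bulk 16, value 75
- #4+#5: weight 15, bulk 17, value 63
- #3+#4: weight 10, bulk 17, value 54
Best: $75.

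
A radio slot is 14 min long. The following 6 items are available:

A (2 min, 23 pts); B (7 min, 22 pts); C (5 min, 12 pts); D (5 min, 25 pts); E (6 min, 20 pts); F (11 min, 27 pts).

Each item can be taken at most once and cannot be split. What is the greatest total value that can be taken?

Check high-value combinations within 14 min:
- A+B+D: duration 2+7+5=14, value 23+22+25=70
- A+D+E: duration 2+5+6=13, value 23+25+20=68
- A+C+D: duration 2+5+5=12, value 23+12+25=60
Best: 70 pts.

70 pts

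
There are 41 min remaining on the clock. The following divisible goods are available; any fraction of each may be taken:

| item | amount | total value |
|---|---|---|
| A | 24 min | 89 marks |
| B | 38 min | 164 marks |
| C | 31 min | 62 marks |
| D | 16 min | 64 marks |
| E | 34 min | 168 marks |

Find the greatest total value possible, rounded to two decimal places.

198.21

Take in order of value per unit:
- E (168/34 per unit): all 34 → value 168, running total 168.00
- B (164/38 per unit): 7 of 38 → value 7×164/38 = 30.2105, running total 198.21
Total 198.21.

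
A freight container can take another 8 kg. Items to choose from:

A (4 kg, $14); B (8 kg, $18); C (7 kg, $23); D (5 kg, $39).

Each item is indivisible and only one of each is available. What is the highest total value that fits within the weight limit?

$39

This is a 0/1 knapsack; check combinations near the capacity.
- D: weight 5, value 39
- C: weight 7, value 23
- B: weight 8, value 18
Best: $39.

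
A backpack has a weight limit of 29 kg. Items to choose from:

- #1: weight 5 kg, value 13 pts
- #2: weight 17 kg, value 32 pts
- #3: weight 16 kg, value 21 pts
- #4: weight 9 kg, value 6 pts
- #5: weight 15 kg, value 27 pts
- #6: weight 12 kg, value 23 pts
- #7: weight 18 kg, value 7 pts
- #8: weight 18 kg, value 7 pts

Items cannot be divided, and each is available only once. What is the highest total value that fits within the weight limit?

Check high-value combinations within 29 kg:
- #2+#6: weight 17+12=29, value 32+23=55
- #5+#6: weight 15+12=27, value 27+23=50
- #1+#4+#5: weight 5+9+15=29, value 13+6+27=46
Best: 55 pts.

55 pts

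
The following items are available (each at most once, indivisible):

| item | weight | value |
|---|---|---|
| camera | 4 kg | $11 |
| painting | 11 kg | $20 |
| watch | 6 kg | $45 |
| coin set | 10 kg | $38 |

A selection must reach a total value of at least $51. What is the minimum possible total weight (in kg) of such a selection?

Subsets with value ≥ 51, sorted by total weight:
- camera+watch: weight 10, value 56
- watch+coin set: weight 16, value 83
- painting+watch: weight 17, value 65
- camera+watch+coin set: weight 20, value 94
Minimum weight: 10 kg.

10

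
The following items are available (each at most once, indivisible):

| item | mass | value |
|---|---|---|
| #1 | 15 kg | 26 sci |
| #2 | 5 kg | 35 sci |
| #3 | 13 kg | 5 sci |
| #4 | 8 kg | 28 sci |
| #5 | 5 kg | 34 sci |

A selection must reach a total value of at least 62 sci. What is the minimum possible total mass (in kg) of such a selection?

Subsets with value ≥ 62, sorted by total mass:
- #2+#5: mass 10, value 69
- #2+#4: mass 13, value 63
- #4+#5: mass 13, value 62
Minimum mass: 10 kg.

10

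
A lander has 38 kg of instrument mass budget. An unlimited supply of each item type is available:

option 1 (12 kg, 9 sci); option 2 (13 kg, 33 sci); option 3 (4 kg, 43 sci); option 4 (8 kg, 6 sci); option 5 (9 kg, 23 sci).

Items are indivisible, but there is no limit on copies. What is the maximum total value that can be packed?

Best value-per-unit is option 3 at 43/4, and filling with it alone uses mass 9×4=36. No mix of the others beats 9×43 = 387.

387 sci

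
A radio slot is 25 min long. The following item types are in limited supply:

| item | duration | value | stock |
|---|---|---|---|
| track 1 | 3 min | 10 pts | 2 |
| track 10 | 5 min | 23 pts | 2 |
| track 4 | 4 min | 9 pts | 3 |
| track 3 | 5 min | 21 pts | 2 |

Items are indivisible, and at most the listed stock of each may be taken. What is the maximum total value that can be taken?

98 pts

Best selections within duration 25 and stock limits:
- 1×track 1 + 2×track 10 + 2×track 3: duration 23, value 98
- 2×track 10 + 1×track 4 + 2×track 3: duration 24, value 97
- 2×track 1 + 2×track 10 + 1×track 4 + 1×track 3: duration 25, value 96
- 2×track 1 + 1×track 10 + 1×track 4 + 2×track 3: duration 25, value 94
Best: 98 pts.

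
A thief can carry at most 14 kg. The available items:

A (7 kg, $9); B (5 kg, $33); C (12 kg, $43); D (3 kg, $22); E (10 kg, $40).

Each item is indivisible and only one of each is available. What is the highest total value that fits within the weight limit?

Check high-value combinations within 14 kg:
- D+E: weight 3+10=13, value 22+40=62
- B+D: weight 5+3=8, value 33+22=55
- C: weight 12, value 43
Best: $62.

$62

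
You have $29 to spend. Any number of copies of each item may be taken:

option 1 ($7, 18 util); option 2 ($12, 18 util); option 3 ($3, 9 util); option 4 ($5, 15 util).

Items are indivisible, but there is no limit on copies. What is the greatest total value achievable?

87 util

Best value-per-unit is option 3 at 9/3; filling with it alone gives 9×9 = 81.
Optimal mix: 8×option 3 + 1×option 4 → cost 29, value 87.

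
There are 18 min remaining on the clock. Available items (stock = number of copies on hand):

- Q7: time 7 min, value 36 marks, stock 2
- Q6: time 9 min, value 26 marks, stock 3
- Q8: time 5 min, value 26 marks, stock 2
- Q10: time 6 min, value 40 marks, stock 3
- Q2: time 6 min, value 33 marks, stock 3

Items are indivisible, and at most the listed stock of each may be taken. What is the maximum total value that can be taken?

120 marks

Best selections within time 18 and stock limits:
- 3×Q10: time 18, value 120
- 2×Q10 + 1×Q2: time 18, value 113
- 1×Q8 + 2×Q10: time 17, value 106
Best: 120 marks.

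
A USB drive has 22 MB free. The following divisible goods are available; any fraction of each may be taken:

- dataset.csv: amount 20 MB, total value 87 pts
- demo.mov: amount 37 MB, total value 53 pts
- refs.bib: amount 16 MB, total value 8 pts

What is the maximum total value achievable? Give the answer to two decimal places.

Take in order of value per unit:
- dataset.csv (87/20 per unit): all 20 → value 87, running total 87.00
- demo.mov (53/37 per unit): 2 of 37 → value 2×53/37 = 2.8649, running total 89.86
Total 89.86.

89.86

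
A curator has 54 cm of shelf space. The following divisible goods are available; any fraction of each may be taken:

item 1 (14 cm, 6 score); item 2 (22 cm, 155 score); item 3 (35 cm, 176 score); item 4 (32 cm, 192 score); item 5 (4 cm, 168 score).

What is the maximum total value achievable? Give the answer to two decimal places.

491.00

Take in order of value per unit:
- item 5 (168/4 per unit): all 4 → value 168, running total 168.00
- item 2 (155/22 per unit): all 22 → value 155, running total 323.00
- item 4 (192/32 per unit): 28 of 32 → value 28×192/32 = 168.0000, running total 491.00
Total 491.00.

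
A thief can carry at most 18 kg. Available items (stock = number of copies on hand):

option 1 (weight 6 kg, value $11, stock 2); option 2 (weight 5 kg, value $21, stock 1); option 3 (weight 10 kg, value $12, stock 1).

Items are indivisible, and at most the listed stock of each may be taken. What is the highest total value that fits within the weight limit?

Top feasible selections:
- 2×option 1 + 1×option 2: weight 17, value 43
- 1×option 2 + 1×option 3: weight 15, value 33
- 1×option 1 + 1×option 2: weight 11, value 32
- 1×option 1 + 1×option 3: weight 16, value 23
Best: $43.

$43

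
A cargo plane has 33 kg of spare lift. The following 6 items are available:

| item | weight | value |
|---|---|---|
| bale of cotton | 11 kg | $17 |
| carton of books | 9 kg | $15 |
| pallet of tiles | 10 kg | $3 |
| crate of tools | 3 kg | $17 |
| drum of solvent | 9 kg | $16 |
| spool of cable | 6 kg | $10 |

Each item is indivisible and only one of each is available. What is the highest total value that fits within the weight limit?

$65

Check high-value combinations within 33 kg:
- bale of cotton+carton of books+crate of tools+drum of solvent: weight 11+9+3+9=32, value 17+15+17+16=65
- bale of cotton+crate of tools+drum of solvent+spool of cable: weight 11+3+9+6=29, value 17+17+16+10=60
- bale of cotton+carton of books+crate of tools+spool of cable: weight 11+9+3+6=29, value 17+15+17+10=59
Best: $65.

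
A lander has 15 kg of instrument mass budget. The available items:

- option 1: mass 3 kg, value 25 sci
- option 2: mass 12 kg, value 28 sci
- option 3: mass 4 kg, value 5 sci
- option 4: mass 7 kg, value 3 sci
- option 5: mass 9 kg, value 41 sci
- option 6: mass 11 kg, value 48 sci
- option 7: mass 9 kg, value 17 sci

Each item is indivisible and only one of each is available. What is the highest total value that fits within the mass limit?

Check high-value combinations within 15 kg:
- option 1+option 6: mass 3+11=14, value 25+48=73
- option 1+option 5: mass 3+9=12, value 25+41=66
- option 1+option 2: mass 3+12=15, value 25+28=53
- option 3+option 6: mass 4+11=15, value 5+48=53
- option 6: mass 11, value 48
Best: 73 sci.

73 sci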